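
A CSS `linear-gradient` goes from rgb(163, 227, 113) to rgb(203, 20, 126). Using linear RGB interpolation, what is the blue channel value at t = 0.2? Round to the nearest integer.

B = 113 + 0.2 × (126 − 113) = 115.6 → 116

116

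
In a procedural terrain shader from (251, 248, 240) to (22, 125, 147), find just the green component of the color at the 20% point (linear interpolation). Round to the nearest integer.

G = 248 + 0.2 × (125 − 248) = 223.4 → 223

223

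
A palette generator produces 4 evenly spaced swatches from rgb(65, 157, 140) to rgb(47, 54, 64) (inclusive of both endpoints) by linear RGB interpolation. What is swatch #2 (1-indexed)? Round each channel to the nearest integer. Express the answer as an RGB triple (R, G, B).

(59, 123, 115)

With 4 swatches and endpoints inclusive, swatch 2 sits at t = (2 − 1)/(4 − 1) = 1/3 ≈ 0.3333.
R = 65 + 0.3333 × (47 − 65) = 59.001 → 59
G = 157 + 0.3333 × (54 − 157) = 122.67 → 123
B = 140 + 0.3333 × (64 − 140) = 114.669 → 115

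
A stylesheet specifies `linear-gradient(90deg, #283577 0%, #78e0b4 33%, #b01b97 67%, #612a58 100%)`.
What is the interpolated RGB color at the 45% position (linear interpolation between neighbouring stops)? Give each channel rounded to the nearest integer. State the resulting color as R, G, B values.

45% lies between the 33% and 67% stops, so the local fraction is t = (45 − 33)/(67 − 33) = 12/34 ≈ 0.3529.
#78e0b4 → (120, 224, 180); #b01b97 → (176, 27, 151).
R = 120 + 0.3529 × (176 − 120) = 139.762 → 140
G = 224 + 0.3529 × (27 − 224) = 154.479 → 154
B = 180 + 0.3529 × (151 − 180) = 169.766 → 170

(140, 154, 170)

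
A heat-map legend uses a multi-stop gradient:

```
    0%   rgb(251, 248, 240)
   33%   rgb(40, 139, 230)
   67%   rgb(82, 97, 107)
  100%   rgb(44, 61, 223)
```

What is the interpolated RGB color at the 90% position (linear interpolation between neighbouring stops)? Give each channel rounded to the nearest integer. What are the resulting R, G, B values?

(56, 72, 188)

90% lies between the 67% and 100% stops, so the local fraction is t = (90 − 67)/(100 − 67) = 23/33 ≈ 0.697.
R = 82 + 0.697 × (44 − 82) = 55.514 → 56
G = 97 + 0.697 × (61 − 97) = 71.908 → 72
B = 107 + 0.697 × (223 − 107) = 187.852 → 188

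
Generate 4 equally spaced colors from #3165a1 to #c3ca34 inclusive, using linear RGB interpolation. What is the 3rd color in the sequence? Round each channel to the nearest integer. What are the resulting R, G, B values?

(146, 168, 88)

With 4 swatches and endpoints inclusive, swatch 3 sits at t = (3 − 1)/(4 − 1) = 2/3 ≈ 0.6667.
#3165a1 → (49, 101, 161); #c3ca34 → (195, 202, 52).
R = 49 + 0.6667 × (195 − 49) = 146.338 → 146
G = 101 + 0.6667 × (202 − 101) = 168.337 → 168
B = 161 + 0.6667 × (52 − 161) = 88.33 → 88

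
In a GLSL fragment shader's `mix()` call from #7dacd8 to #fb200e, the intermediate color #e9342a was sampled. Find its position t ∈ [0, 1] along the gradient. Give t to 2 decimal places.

0.86

Invert the lerp on the B channel (largest span, 202): t = (42 − 216) / (14 − 216) = -174/-202 = 0.86139.
Check on R: (233 − 125)/(251 − 125) = 0.8571 ✓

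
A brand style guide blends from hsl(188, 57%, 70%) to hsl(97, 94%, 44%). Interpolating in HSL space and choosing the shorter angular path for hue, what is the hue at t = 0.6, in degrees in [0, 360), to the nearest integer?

Hue arc: Δh = 97 − 188 = -91° (|Δh| ≤ 180, already the shorter path).
H = 188 + 0.6 × (-91) = 133.4 → 133°

133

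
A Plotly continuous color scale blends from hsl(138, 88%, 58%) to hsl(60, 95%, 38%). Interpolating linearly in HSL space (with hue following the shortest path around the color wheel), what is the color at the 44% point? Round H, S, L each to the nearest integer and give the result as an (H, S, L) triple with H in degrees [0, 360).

(104, 91, 49)

Hue arc: Δh = 60 − 138 = -78° (|Δh| ≤ 180, already the shorter path).
H = 138 + 0.44 × (-78) = 103.68 → 104°
S = 88 + 0.44 × (95 − 88) = 91.08 → 91%
L = 58 + 0.44 × (38 − 58) = 49.2 → 49%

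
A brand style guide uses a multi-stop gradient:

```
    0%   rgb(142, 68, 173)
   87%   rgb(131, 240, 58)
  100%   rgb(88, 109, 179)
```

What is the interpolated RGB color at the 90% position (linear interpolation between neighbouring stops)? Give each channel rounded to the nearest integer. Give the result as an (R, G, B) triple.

90% lies between the 87% and 100% stops, so the local fraction is t = (90 − 87)/(100 − 87) = 3/13 ≈ 0.2308.
R = 131 + 0.2308 × (88 − 131) = 121.076 → 121
G = 240 + 0.2308 × (109 − 240) = 209.765 → 210
B = 58 + 0.2308 × (179 − 58) = 85.927 → 86

(121, 210, 86)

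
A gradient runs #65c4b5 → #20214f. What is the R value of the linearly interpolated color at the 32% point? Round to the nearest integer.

R₁ = 101 (from #65c4b5), R₂ = 32 (from #20214f).
R = 101 + 0.32 × (32 − 101) = 78.92 → 79

79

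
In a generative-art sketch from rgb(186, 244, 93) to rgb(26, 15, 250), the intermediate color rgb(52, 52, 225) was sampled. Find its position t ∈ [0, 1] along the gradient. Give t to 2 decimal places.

0.84

Invert the lerp on the G channel (largest span, 229): t = (52 − 244) / (15 − 244) = -192/-229 = 0.83843.
Check on R: (52 − 186)/(26 − 186) = 0.8375 ✓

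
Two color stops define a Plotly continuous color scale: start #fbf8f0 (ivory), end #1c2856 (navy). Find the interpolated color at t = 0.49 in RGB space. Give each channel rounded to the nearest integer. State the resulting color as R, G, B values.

#fbf8f0 → (251, 248, 240); #1c2856 → (28, 40, 86).
R = 251 + 0.49 × (28 − 251) = 251 + 0.49 × -223 = 141.73 → 142
G = 248 + 0.49 × (40 − 248) = 248 + 0.49 × -208 = 146.08 → 146
B = 240 + 0.49 × (86 − 240) = 240 + 0.49 × -154 = 164.54 → 165

(142, 146, 165)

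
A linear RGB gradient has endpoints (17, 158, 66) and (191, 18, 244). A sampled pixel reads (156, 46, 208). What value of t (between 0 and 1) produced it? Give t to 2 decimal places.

Invert the lerp on the B channel (largest span, 178): t = (208 − 66) / (244 − 66) = 142/178 = 0.79775.
Check on R: (156 − 17)/(191 − 17) = 0.7989 ✓

0.80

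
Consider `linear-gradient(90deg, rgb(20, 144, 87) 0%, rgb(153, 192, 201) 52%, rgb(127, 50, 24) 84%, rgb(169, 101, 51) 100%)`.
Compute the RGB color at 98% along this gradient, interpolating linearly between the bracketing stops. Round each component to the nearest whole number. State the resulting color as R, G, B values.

(164, 95, 48)

98% lies between the 84% and 100% stops, so the local fraction is t = (98 − 84)/(100 − 84) = 14/16 ≈ 0.875.
R = 127 + 0.875 × (169 − 127) = 163.75 → 164
G = 50 + 0.875 × (101 − 50) = 94.625 → 95
B = 24 + 0.875 × (51 − 24) = 47.625 → 48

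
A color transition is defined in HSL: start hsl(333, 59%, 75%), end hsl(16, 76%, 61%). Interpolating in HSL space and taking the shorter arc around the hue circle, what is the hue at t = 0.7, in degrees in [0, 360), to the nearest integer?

Hue: 16 − 333 = -317°, but |-317| > 180 so the shorter arc goes the other way: Δh = -317 + 360 = 43°.
H = 333 + 0.7 × (43) = 363.1 → 363 → 363 mod 360 = 3°

3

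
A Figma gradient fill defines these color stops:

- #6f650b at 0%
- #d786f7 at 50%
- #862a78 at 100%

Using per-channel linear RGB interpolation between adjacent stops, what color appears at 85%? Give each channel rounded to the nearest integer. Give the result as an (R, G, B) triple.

85% lies between the 50% and 100% stops, so the local fraction is t = (85 − 50)/(100 − 50) = 35/50 ≈ 0.7.
#d786f7 → (215, 134, 247); #862a78 → (134, 42, 120).
R = 215 + 0.7 × (134 − 215) = 158.3 → 158
G = 134 + 0.7 × (42 − 134) = 69.6 → 70
B = 247 + 0.7 × (120 − 247) = 158.1 → 158

(158, 70, 158)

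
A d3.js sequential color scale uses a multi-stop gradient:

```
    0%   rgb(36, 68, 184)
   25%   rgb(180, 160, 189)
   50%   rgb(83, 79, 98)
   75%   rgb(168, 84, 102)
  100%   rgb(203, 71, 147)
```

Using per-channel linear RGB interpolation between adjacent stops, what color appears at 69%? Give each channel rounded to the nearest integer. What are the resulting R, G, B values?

(148, 83, 101)

69% lies between the 50% and 75% stops, so the local fraction is t = (69 − 50)/(75 − 50) = 19/25 ≈ 0.76.
R = 83 + 0.76 × (168 − 83) = 147.6 → 148
G = 79 + 0.76 × (84 − 79) = 82.8 → 83
B = 98 + 0.76 × (102 − 98) = 101.04 → 101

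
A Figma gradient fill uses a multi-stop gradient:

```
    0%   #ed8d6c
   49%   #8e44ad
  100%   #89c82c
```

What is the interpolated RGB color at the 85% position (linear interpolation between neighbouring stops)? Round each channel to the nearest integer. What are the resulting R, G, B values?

(138, 161, 82)

85% lies between the 49% and 100% stops, so the local fraction is t = (85 − 49)/(100 − 49) = 36/51 ≈ 0.7059.
#8e44ad → (142, 68, 173); #89c82c → (137, 200, 44).
R = 142 + 0.7059 × (137 − 142) = 138.47 → 138
G = 68 + 0.7059 × (200 − 68) = 161.179 → 161
B = 173 + 0.7059 × (44 − 173) = 81.939 → 82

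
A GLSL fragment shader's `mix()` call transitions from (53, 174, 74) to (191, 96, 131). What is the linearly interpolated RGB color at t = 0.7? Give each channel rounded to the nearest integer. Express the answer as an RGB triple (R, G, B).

R = 53 + 0.7 × (191 − 53) = 53 + 0.7 × 138 = 149.6 → 150
G = 174 + 0.7 × (96 − 174) = 174 + 0.7 × -78 = 119.4 → 119
B = 74 + 0.7 × (131 − 74) = 74 + 0.7 × 57 = 113.9 → 114
So the blended color is (150, 119, 114), about #967772.

(150, 119, 114)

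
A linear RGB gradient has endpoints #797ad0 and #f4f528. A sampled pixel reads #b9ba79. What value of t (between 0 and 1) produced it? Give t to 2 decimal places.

Invert the lerp on the B channel (largest span, 168): t = (121 − 208) / (40 − 208) = -87/-168 = 0.51786.
Check on R: (185 − 121)/(244 − 121) = 0.5203 ✓

0.52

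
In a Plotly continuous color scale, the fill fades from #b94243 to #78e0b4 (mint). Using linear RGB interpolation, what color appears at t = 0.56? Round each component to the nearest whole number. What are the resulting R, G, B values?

(149, 154, 130)

#b94243 → (185, 66, 67); #78e0b4 → (120, 224, 180).
R = 185 + 0.56 × (120 − 185) = 185 + 0.56 × -65 = 148.6 → 149
G = 66 + 0.56 × (224 − 66) = 66 + 0.56 × 158 = 154.48 → 154
B = 67 + 0.56 × (180 − 67) = 67 + 0.56 × 113 = 130.28 → 130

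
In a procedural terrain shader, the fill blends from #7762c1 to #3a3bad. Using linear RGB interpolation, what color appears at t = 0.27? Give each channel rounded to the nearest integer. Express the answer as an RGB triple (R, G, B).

#7762c1 → (119, 98, 193); #3a3bad → (58, 59, 173).
R = 119 + 0.27 × (58 − 119) = 119 + 0.27 × -61 = 102.53 → 103
G = 98 + 0.27 × (59 − 98) = 98 + 0.27 × -39 = 87.47 → 87
B = 193 + 0.27 × (173 − 193) = 193 + 0.27 × -20 = 187.6 → 188

(103, 87, 188)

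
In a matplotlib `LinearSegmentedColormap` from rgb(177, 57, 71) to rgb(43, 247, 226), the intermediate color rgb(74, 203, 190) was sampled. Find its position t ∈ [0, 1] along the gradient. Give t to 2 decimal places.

0.77

Invert the lerp on the G channel (largest span, 190): t = (203 − 57) / (247 − 57) = 146/190 = 0.76842.
Check on R: (74 − 177)/(43 − 177) = 0.7687 ✓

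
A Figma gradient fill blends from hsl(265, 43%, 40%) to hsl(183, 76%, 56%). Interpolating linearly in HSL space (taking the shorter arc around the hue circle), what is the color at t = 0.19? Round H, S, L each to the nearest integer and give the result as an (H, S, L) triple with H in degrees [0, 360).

Hue arc: Δh = 183 − 265 = -82° (|Δh| ≤ 180, already the shorter path).
H = 265 + 0.19 × (-82) = 249.42 → 249°
S = 43 + 0.19 × (76 − 43) = 49.27 → 49%
L = 40 + 0.19 × (56 − 40) = 43.04 → 43%

(249, 49, 43)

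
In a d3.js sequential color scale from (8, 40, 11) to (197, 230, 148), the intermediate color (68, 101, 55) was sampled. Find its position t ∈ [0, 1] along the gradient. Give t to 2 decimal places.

Invert the lerp on the G channel (largest span, 190): t = (101 − 40) / (230 − 40) = 61/190 = 0.32105.
Check on R: (68 − 8)/(197 − 8) = 0.3175 ✓

0.32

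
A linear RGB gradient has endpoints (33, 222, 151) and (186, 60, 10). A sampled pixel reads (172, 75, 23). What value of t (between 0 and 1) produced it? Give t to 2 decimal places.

0.91

Invert the lerp on the G channel (largest span, 162): t = (75 − 222) / (60 − 222) = -147/-162 = 0.90741.
Check on R: (172 − 33)/(186 − 33) = 0.9085 ✓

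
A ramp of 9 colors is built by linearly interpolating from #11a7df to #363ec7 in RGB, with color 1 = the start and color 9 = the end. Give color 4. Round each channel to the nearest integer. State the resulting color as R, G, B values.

With 9 swatches and endpoints inclusive, swatch 4 sits at t = (4 − 1)/(9 − 1) = 3/8 ≈ 0.375.
#11a7df → (17, 167, 223); #363ec7 → (54, 62, 199).
R = 17 + 0.375 × (54 − 17) = 30.875 → 31
G = 167 + 0.375 × (62 − 167) = 127.625 → 128
B = 223 + 0.375 × (199 − 223) = 214 → 214

(31, 128, 214)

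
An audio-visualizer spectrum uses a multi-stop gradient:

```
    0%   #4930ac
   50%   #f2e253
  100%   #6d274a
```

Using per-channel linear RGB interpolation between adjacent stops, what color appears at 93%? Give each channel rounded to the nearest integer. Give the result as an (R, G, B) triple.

(128, 65, 75)

93% lies between the 50% and 100% stops, so the local fraction is t = (93 − 50)/(100 − 50) = 43/50 ≈ 0.86.
#f2e253 → (242, 226, 83); #6d274a → (109, 39, 74).
R = 242 + 0.86 × (109 − 242) = 127.62 → 128
G = 226 + 0.86 × (39 − 226) = 65.18 → 65
B = 83 + 0.86 × (74 − 83) = 75.26 → 75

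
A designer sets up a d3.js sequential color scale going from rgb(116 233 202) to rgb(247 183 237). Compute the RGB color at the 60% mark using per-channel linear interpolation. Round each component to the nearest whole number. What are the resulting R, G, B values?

(195, 203, 223)

60% corresponds to t = 0.6.
R = 116 + 0.6 × (247 − 116) = 116 + 0.6 × 131 = 194.6 → 195
G = 233 + 0.6 × (183 − 233) = 233 + 0.6 × -50 = 203 → 203
B = 202 + 0.6 × (237 − 202) = 202 + 0.6 × 35 = 223 → 223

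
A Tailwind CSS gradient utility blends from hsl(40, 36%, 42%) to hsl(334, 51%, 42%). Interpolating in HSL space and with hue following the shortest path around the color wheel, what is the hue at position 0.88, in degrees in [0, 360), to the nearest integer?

Hue: 334 − 40 = 294°, but |294| > 180 so the shorter arc goes the other way: Δh = 294 − 360 = -66°.
H = 40 + 0.88 × (-66) = -18.08 → -18 → -18 mod 360 = 342°

342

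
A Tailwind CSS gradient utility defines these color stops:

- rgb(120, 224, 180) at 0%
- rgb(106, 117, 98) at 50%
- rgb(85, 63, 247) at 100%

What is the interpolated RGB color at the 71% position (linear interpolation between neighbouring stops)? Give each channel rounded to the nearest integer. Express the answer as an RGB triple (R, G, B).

(97, 94, 161)

71% lies between the 50% and 100% stops, so the local fraction is t = (71 − 50)/(100 − 50) = 21/50 ≈ 0.42.
R = 106 + 0.42 × (85 − 106) = 97.18 → 97
G = 117 + 0.42 × (63 − 117) = 94.32 → 94
B = 98 + 0.42 × (247 − 98) = 160.58 → 161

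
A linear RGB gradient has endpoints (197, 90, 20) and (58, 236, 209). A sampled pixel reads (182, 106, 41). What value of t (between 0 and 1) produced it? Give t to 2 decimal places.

Invert the lerp on the B channel (largest span, 189): t = (41 − 20) / (209 − 20) = 21/189 = 0.11111.
Check on R: (182 − 197)/(58 − 197) = 0.1079 ✓

0.11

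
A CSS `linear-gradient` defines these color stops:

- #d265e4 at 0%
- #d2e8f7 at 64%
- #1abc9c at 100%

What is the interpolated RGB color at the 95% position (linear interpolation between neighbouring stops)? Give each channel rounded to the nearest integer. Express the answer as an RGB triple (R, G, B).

(52, 194, 169)

95% lies between the 64% and 100% stops, so the local fraction is t = (95 − 64)/(100 − 64) = 31/36 ≈ 0.8611.
#d2e8f7 → (210, 232, 247); #1abc9c → (26, 188, 156).
R = 210 + 0.8611 × (26 − 210) = 51.558 → 52
G = 232 + 0.8611 × (188 − 232) = 194.112 → 194
B = 247 + 0.8611 × (156 − 247) = 168.64 → 169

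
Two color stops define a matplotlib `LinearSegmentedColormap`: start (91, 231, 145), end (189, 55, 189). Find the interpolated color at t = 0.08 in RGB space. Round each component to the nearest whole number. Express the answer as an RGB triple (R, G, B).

(99, 217, 149)

R = 91 + 0.08 × (189 − 91) = 91 + 0.08 × 98 = 98.84 → 99
G = 231 + 0.08 × (55 − 231) = 231 + 0.08 × -176 = 216.92 → 217
B = 145 + 0.08 × (189 − 145) = 145 + 0.08 × 44 = 148.52 → 149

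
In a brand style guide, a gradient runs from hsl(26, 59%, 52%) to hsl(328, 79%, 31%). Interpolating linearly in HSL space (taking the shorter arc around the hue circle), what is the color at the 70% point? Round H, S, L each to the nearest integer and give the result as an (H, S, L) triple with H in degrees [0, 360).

Hue: 328 − 26 = 302°, but |302| > 180 so the shorter arc goes the other way: Δh = 302 − 360 = -58°.
H = 26 + 0.7 × (-58) = -14.6 → -15 → -15 mod 360 = 345°
S = 59 + 0.7 × (79 − 59) = 73 → 73%
L = 52 + 0.7 × (31 − 52) = 37.3 → 37%

(345, 73, 37)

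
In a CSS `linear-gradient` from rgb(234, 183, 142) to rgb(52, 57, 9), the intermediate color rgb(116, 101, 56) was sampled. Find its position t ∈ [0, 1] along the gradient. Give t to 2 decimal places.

Invert the lerp on the R channel (largest span, 182): t = (116 − 234) / (52 − 234) = -118/-182 = 0.64835.
Check on G: (101 − 183)/(57 − 183) = 0.6508 ✓

0.65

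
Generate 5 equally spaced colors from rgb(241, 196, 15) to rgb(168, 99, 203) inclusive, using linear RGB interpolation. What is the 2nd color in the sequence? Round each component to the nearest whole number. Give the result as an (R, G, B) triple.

With 5 swatches and endpoints inclusive, swatch 2 sits at t = (2 − 1)/(5 − 1) = 1/4 ≈ 0.25.
R = 241 + 0.25 × (168 − 241) = 222.75 → 223
G = 196 + 0.25 × (99 − 196) = 171.75 → 172
B = 15 + 0.25 × (203 − 15) = 62 → 62

(223, 172, 62)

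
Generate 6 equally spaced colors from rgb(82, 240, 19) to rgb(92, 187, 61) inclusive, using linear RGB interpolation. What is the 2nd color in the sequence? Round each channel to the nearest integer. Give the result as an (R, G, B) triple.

(84, 229, 27)

With 6 swatches and endpoints inclusive, swatch 2 sits at t = (2 − 1)/(6 − 1) = 1/5 ≈ 0.2.
R = 82 + 0.2 × (92 − 82) = 84 → 84
G = 240 + 0.2 × (187 − 240) = 229.4 → 229
B = 19 + 0.2 × (61 − 19) = 27.4 → 27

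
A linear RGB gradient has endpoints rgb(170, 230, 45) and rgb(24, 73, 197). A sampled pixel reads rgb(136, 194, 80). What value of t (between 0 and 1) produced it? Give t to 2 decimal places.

0.23

Invert the lerp on the G channel (largest span, 157): t = (194 − 230) / (73 − 230) = -36/-157 = 0.2293.
Check on R: (136 − 170)/(24 − 170) = 0.2329 ✓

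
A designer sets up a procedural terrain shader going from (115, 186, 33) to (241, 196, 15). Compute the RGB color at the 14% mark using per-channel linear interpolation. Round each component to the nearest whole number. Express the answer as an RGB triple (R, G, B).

(133, 187, 30)

14% corresponds to t = 0.14.
R = 115 + 0.14 × (241 − 115) = 115 + 0.14 × 126 = 132.64 → 133
G = 186 + 0.14 × (196 − 186) = 186 + 0.14 × 10 = 187.4 → 187
B = 33 + 0.14 × (15 − 33) = 33 + 0.14 × -18 = 30.48 → 30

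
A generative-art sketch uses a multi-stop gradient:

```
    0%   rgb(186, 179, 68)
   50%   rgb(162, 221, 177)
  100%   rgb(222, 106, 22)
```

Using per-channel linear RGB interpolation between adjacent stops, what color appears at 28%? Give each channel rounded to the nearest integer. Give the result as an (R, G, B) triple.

28% lies between the 0% and 50% stops, so the local fraction is t = (28 − 0)/(50 − 0) = 28/50 ≈ 0.56.
R = 186 + 0.56 × (162 − 186) = 172.56 → 173
G = 179 + 0.56 × (221 − 179) = 202.52 → 203
B = 68 + 0.56 × (177 − 68) = 129.04 → 129

(173, 203, 129)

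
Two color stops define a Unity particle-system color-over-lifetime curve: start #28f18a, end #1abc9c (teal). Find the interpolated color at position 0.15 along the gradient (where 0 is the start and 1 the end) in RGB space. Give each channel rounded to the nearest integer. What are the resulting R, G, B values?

(38, 233, 141)

#28f18a → (40, 241, 138); #1abc9c → (26, 188, 156).
R = 40 + 0.15 × (26 − 40) = 40 + 0.15 × -14 = 37.9 → 38
G = 241 + 0.15 × (188 − 241) = 241 + 0.15 × -53 = 233.05 → 233
B = 138 + 0.15 × (156 − 138) = 138 + 0.15 × 18 = 140.7 → 141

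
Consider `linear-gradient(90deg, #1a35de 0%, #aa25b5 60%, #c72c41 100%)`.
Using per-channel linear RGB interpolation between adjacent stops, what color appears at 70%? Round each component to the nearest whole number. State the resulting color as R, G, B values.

70% lies between the 60% and 100% stops, so the local fraction is t = (70 − 60)/(100 − 60) = 10/40 ≈ 0.25.
#aa25b5 → (170, 37, 181); #c72c41 → (199, 44, 65).
R = 170 + 0.25 × (199 − 170) = 177.25 → 177
G = 37 + 0.25 × (44 − 37) = 38.75 → 39
B = 181 + 0.25 × (65 − 181) = 152 → 152

(177, 39, 152)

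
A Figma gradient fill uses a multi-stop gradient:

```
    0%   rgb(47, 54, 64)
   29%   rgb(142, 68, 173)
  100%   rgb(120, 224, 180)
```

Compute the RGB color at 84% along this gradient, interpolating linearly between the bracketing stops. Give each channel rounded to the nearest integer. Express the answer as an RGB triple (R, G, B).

(125, 189, 178)

84% lies between the 29% and 100% stops, so the local fraction is t = (84 − 29)/(100 − 29) = 55/71 ≈ 0.7746.
R = 142 + 0.7746 × (120 − 142) = 124.959 → 125
G = 68 + 0.7746 × (224 − 68) = 188.838 → 189
B = 173 + 0.7746 × (180 − 173) = 178.422 → 178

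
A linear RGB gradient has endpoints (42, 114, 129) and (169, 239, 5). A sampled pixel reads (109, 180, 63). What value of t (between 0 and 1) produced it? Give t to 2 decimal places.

0.53

Invert the lerp on the R channel (largest span, 127): t = (109 − 42) / (169 − 42) = 67/127 = 0.52756.
Check on G: (180 − 114)/(239 − 114) = 0.528 ✓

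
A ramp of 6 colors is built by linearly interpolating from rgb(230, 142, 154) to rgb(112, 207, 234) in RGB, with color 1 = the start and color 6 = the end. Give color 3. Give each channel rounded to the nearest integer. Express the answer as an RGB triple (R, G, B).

With 6 swatches and endpoints inclusive, swatch 3 sits at t = (3 − 1)/(6 − 1) = 2/5 ≈ 0.4.
R = 230 + 0.4 × (112 − 230) = 182.8 → 183
G = 142 + 0.4 × (207 − 142) = 168 → 168
B = 154 + 0.4 × (234 − 154) = 186 → 186

(183, 168, 186)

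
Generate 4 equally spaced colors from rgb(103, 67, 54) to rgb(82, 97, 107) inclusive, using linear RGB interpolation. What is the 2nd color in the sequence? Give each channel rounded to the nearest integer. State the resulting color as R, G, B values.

(96, 77, 72)

With 4 swatches and endpoints inclusive, swatch 2 sits at t = (2 − 1)/(4 − 1) = 1/3 ≈ 0.3333.
R = 103 + 0.3333 × (82 − 103) = 96.001 → 96
G = 67 + 0.3333 × (97 − 67) = 76.999 → 77
B = 54 + 0.3333 × (107 − 54) = 71.665 → 72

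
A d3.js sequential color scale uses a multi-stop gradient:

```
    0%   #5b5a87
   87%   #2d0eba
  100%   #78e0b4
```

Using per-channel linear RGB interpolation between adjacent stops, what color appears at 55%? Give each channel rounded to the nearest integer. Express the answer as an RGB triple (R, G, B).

(62, 42, 167)

55% lies between the 0% and 87% stops, so the local fraction is t = (55 − 0)/(87 − 0) = 55/87 ≈ 0.6322.
#5b5a87 → (91, 90, 135); #2d0eba → (45, 14, 186).
R = 91 + 0.6322 × (45 − 91) = 61.919 → 62
G = 90 + 0.6322 × (14 − 90) = 41.953 → 42
B = 135 + 0.6322 × (186 − 135) = 167.242 → 167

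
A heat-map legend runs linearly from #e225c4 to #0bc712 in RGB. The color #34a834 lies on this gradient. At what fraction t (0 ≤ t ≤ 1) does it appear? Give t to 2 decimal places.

0.81

Invert the lerp on the R channel (largest span, 215): t = (52 − 226) / (11 − 226) = -174/-215 = 0.8093.
Check on G: (168 − 37)/(199 − 37) = 0.8086 ✓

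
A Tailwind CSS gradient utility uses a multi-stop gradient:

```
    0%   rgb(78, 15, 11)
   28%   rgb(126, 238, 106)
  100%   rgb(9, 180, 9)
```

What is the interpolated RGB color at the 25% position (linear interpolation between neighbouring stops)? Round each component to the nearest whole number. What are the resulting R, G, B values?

(121, 214, 96)

25% lies between the 0% and 28% stops, so the local fraction is t = (25 − 0)/(28 − 0) = 25/28 ≈ 0.8929.
R = 78 + 0.8929 × (126 − 78) = 120.859 → 121
G = 15 + 0.8929 × (238 − 15) = 214.117 → 214
B = 11 + 0.8929 × (106 − 11) = 95.826 → 96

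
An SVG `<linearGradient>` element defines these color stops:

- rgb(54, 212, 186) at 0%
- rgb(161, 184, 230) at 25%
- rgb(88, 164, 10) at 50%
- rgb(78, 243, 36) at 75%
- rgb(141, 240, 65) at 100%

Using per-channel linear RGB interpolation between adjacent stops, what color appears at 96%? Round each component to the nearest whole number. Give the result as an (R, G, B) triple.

(131, 240, 60)

96% lies between the 75% and 100% stops, so the local fraction is t = (96 − 75)/(100 − 75) = 21/25 ≈ 0.84.
R = 78 + 0.84 × (141 − 78) = 130.92 → 131
G = 243 + 0.84 × (240 − 243) = 240.48 → 240
B = 36 + 0.84 × (65 − 36) = 60.36 → 60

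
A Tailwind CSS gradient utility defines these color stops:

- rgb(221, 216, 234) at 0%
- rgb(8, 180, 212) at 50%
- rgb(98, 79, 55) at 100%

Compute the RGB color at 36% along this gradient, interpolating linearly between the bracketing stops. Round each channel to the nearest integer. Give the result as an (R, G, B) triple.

(68, 190, 218)

36% lies between the 0% and 50% stops, so the local fraction is t = (36 − 0)/(50 − 0) = 36/50 ≈ 0.72.
R = 221 + 0.72 × (8 − 221) = 67.64 → 68
G = 216 + 0.72 × (180 − 216) = 190.08 → 190
B = 234 + 0.72 × (212 − 234) = 218.16 → 218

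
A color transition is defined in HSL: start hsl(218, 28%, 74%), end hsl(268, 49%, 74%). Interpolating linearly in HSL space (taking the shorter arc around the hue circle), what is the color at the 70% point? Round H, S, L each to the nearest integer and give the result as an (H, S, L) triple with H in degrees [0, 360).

Hue arc: Δh = 268 − 218 = 50° (|Δh| ≤ 180, already the shorter path).
H = 218 + 0.7 × (50) = 253 → 253°
S = 28 + 0.7 × (49 − 28) = 42.7 → 43%
L = 74 + 0.7 × (74 − 74) = 74 → 74%

(253, 43, 74)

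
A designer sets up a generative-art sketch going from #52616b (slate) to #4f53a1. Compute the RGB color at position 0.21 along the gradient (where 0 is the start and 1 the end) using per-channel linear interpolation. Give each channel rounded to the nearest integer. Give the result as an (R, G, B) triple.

#52616b → (82, 97, 107); #4f53a1 → (79, 83, 161).
R = 82 + 0.21 × (79 − 82) = 82 + 0.21 × -3 = 81.37 → 81
G = 97 + 0.21 × (83 − 97) = 97 + 0.21 × -14 = 94.06 → 94
B = 107 + 0.21 × (161 − 107) = 107 + 0.21 × 54 = 118.34 → 118
So the blended color is (81, 94, 118), about #515e76.

(81, 94, 118)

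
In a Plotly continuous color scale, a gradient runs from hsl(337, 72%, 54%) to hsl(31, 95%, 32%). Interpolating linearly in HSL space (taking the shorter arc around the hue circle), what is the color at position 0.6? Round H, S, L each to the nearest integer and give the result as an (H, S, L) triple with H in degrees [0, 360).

(9, 86, 41)

Hue: 31 − 337 = -306°, but |-306| > 180 so the shorter arc goes the other way: Δh = -306 + 360 = 54°.
H = 337 + 0.6 × (54) = 369.4 → 369 → 369 mod 360 = 9°
S = 72 + 0.6 × (95 − 72) = 85.8 → 86%
L = 54 + 0.6 × (32 − 54) = 40.8 → 41%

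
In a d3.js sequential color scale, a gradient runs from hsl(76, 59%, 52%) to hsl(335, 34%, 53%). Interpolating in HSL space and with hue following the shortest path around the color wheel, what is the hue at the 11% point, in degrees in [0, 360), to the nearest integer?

Hue: 335 − 76 = 259°, but |259| > 180 so the shorter arc goes the other way: Δh = 259 − 360 = -101°.
H = 76 + 0.11 × (-101) = 64.89 → 65°

65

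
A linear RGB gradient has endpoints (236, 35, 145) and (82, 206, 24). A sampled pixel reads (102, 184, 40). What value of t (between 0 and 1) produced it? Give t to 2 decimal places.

0.87

Invert the lerp on the G channel (largest span, 171): t = (184 − 35) / (206 − 35) = 149/171 = 0.87135.
Check on R: (102 − 236)/(82 − 236) = 0.8701 ✓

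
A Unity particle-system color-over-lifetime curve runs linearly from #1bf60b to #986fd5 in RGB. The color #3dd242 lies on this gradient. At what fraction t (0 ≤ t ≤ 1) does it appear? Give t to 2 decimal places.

0.27

Invert the lerp on the B channel (largest span, 202): t = (66 − 11) / (213 − 11) = 55/202 = 0.27228.
Check on R: (61 − 27)/(152 − 27) = 0.272 ✓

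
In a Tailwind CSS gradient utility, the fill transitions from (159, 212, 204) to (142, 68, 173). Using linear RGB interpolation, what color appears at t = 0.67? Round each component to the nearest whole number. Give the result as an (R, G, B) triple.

(148, 116, 183)

R = 159 + 0.67 × (142 − 159) = 159 + 0.67 × -17 = 147.61 → 148
G = 212 + 0.67 × (68 − 212) = 212 + 0.67 × -144 = 115.52 → 116
B = 204 + 0.67 × (173 − 204) = 204 + 0.67 × -31 = 183.23 → 183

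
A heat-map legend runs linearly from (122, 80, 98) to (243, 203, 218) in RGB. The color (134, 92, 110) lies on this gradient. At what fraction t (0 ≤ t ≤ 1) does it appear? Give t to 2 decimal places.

Invert the lerp on the G channel (largest span, 123): t = (92 − 80) / (203 − 80) = 12/123 = 0.097561.
Check on R: (134 − 122)/(243 − 122) = 0.09917 ✓

0.10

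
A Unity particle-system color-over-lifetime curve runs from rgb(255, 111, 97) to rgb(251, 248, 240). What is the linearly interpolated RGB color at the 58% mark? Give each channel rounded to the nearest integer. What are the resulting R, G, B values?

(253, 190, 180)

58% corresponds to t = 0.58.
R = 255 + 0.58 × (251 − 255) = 255 + 0.58 × -4 = 252.68 → 253
G = 111 + 0.58 × (248 − 111) = 111 + 0.58 × 137 = 190.46 → 190
B = 97 + 0.58 × (240 − 97) = 97 + 0.58 × 143 = 179.94 → 180
So the blended color is (253, 190, 180), about #fdbeb4.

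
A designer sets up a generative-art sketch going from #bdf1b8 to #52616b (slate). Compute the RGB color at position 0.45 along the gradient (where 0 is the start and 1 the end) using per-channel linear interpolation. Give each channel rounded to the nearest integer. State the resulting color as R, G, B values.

(141, 176, 149)

#bdf1b8 → (189, 241, 184); #52616b → (82, 97, 107).
R = 189 + 0.45 × (82 − 189) = 189 + 0.45 × -107 = 140.85 → 141
G = 241 + 0.45 × (97 − 241) = 241 + 0.45 × -144 = 176.2 → 176
B = 184 + 0.45 × (107 − 184) = 184 + 0.45 × -77 = 149.35 → 149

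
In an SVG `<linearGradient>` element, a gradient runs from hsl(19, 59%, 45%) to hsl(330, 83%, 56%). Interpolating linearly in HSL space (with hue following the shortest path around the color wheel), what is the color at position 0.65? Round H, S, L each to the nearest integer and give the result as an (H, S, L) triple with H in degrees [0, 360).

(347, 75, 52)

Hue: 330 − 19 = 311°, but |311| > 180 so the shorter arc goes the other way: Δh = 311 − 360 = -49°.
H = 19 + 0.65 × (-49) = -12.85 → -13 → -13 mod 360 = 347°
S = 59 + 0.65 × (83 − 59) = 74.6 → 75%
L = 45 + 0.65 × (56 − 45) = 52.15 → 52%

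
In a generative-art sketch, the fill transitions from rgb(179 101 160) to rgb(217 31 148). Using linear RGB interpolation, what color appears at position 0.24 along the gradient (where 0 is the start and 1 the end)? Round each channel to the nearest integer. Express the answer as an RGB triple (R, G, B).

R = 179 + 0.24 × (217 − 179) = 179 + 0.24 × 38 = 188.12 → 188
G = 101 + 0.24 × (31 − 101) = 101 + 0.24 × -70 = 84.2 → 84
B = 160 + 0.24 × (148 − 160) = 160 + 0.24 × -12 = 157.12 → 157

(188, 84, 157)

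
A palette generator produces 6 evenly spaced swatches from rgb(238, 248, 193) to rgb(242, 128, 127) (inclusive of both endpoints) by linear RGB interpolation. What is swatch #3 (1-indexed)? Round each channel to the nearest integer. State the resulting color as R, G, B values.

(240, 200, 167)

With 6 swatches and endpoints inclusive, swatch 3 sits at t = (3 − 1)/(6 − 1) = 2/5 ≈ 0.4.
R = 238 + 0.4 × (242 − 238) = 239.6 → 240
G = 248 + 0.4 × (128 − 248) = 200 → 200
B = 193 + 0.4 × (127 − 193) = 166.6 → 167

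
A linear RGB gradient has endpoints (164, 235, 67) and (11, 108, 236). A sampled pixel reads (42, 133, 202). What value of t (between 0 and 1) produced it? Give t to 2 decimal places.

0.80

Invert the lerp on the B channel (largest span, 169): t = (202 − 67) / (236 − 67) = 135/169 = 0.79882.
Check on R: (42 − 164)/(11 − 164) = 0.7974 ✓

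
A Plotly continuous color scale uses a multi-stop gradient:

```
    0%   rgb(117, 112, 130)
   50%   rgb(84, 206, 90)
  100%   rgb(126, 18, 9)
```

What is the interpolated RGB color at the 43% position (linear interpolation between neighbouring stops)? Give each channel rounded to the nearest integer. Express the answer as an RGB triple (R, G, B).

(89, 193, 96)

43% lies between the 0% and 50% stops, so the local fraction is t = (43 − 0)/(50 − 0) = 43/50 ≈ 0.86.
R = 117 + 0.86 × (84 − 117) = 88.62 → 89
G = 112 + 0.86 × (206 − 112) = 192.84 → 193
B = 130 + 0.86 × (90 − 130) = 95.6 → 96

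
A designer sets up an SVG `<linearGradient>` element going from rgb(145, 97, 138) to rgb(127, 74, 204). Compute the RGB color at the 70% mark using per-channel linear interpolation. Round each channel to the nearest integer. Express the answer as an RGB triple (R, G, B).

70% corresponds to t = 0.7.
R = 145 + 0.7 × (127 − 145) = 145 + 0.7 × -18 = 132.4 → 132
G = 97 + 0.7 × (74 − 97) = 97 + 0.7 × -23 = 80.9 → 81
B = 138 + 0.7 × (204 − 138) = 138 + 0.7 × 66 = 184.2 → 184
So the blended color is (132, 81, 184), about #8451b8.

(132, 81, 184)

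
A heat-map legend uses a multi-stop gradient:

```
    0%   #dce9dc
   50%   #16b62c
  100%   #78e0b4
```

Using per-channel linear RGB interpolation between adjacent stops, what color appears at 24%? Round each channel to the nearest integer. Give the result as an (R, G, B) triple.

(125, 209, 136)

24% lies between the 0% and 50% stops, so the local fraction is t = (24 − 0)/(50 − 0) = 24/50 ≈ 0.48.
#dce9dc → (220, 233, 220); #16b62c → (22, 182, 44).
R = 220 + 0.48 × (22 − 220) = 124.96 → 125
G = 233 + 0.48 × (182 − 233) = 208.52 → 209
B = 220 + 0.48 × (44 − 220) = 135.52 → 136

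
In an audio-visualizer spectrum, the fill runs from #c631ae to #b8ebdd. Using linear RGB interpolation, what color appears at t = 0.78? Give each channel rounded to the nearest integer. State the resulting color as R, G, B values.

(187, 194, 211)

#c631ae → (198, 49, 174); #b8ebdd → (184, 235, 221).
R = 198 + 0.78 × (184 − 198) = 198 + 0.78 × -14 = 187.08 → 187
G = 49 + 0.78 × (235 − 49) = 49 + 0.78 × 186 = 194.08 → 194
B = 174 + 0.78 × (221 − 174) = 174 + 0.78 × 47 = 210.66 → 211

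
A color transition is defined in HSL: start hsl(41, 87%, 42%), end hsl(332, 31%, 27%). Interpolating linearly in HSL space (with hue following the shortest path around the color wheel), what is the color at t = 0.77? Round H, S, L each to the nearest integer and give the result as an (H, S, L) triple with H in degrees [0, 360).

(348, 44, 30)

Hue: 332 − 41 = 291°, but |291| > 180 so the shorter arc goes the other way: Δh = 291 − 360 = -69°.
H = 41 + 0.77 × (-69) = -12.13 → -12 → -12 mod 360 = 348°
S = 87 + 0.77 × (31 − 87) = 43.88 → 44%
L = 42 + 0.77 × (27 − 42) = 30.45 → 30%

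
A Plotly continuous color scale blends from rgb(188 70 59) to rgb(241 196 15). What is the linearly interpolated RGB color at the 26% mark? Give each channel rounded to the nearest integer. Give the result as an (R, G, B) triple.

26% corresponds to t = 0.26.
R = 188 + 0.26 × (241 − 188) = 188 + 0.26 × 53 = 201.78 → 202
G = 70 + 0.26 × (196 − 70) = 70 + 0.26 × 126 = 102.76 → 103
B = 59 + 0.26 × (15 − 59) = 59 + 0.26 × -44 = 47.56 → 48

(202, 103, 48)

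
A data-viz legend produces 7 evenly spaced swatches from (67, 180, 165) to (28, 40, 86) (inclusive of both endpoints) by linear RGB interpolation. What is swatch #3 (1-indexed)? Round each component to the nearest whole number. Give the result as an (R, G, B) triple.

(54, 133, 139)

With 7 swatches and endpoints inclusive, swatch 3 sits at t = (3 − 1)/(7 − 1) = 2/6 ≈ 0.3333.
R = 67 + 0.3333 × (28 − 67) = 54.001 → 54
G = 180 + 0.3333 × (40 − 180) = 133.338 → 133
B = 165 + 0.3333 × (86 − 165) = 138.669 → 139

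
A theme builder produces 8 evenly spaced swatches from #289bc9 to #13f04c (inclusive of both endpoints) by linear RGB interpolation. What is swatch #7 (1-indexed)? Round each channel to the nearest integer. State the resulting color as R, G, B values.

With 8 swatches and endpoints inclusive, swatch 7 sits at t = (7 − 1)/(8 − 1) = 6/7 ≈ 0.8571.
#289bc9 → (40, 155, 201); #13f04c → (19, 240, 76).
R = 40 + 0.8571 × (19 − 40) = 22.001 → 22
G = 155 + 0.8571 × (240 − 155) = 227.853 → 228
B = 201 + 0.8571 × (76 − 201) = 93.862 → 94

(22, 228, 94)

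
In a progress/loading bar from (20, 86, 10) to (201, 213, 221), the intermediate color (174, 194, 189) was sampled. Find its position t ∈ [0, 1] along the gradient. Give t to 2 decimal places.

0.85

Invert the lerp on the B channel (largest span, 211): t = (189 − 10) / (221 − 10) = 179/211 = 0.84834.
Check on R: (174 − 20)/(201 − 20) = 0.8508 ✓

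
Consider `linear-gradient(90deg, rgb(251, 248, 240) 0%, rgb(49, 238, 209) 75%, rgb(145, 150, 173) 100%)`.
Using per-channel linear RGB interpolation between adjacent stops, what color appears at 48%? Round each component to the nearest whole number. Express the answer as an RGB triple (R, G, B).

48% lies between the 0% and 75% stops, so the local fraction is t = (48 − 0)/(75 − 0) = 48/75 ≈ 0.64.
R = 251 + 0.64 × (49 − 251) = 121.72 → 122
G = 248 + 0.64 × (238 − 248) = 241.6 → 242
B = 240 + 0.64 × (209 − 240) = 220.16 → 220

(122, 242, 220)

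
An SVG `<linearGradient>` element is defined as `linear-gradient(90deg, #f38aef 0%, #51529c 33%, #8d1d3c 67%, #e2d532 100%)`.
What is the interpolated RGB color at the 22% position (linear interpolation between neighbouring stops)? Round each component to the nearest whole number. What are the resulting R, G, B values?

22% lies between the 0% and 33% stops, so the local fraction is t = (22 − 0)/(33 − 0) = 22/33 ≈ 0.6667.
#f38aef → (243, 138, 239); #51529c → (81, 82, 156).
R = 243 + 0.6667 × (81 − 243) = 134.995 → 135
G = 138 + 0.6667 × (82 − 138) = 100.665 → 101
B = 239 + 0.6667 × (156 − 239) = 183.664 → 184

(135, 101, 184)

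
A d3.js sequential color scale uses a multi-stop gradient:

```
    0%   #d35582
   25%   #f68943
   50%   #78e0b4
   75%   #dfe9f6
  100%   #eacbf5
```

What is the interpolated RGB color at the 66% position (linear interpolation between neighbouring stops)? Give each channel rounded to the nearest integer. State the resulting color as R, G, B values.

66% lies between the 50% and 75% stops, so the local fraction is t = (66 − 50)/(75 − 50) = 16/25 ≈ 0.64.
#78e0b4 → (120, 224, 180); #dfe9f6 → (223, 233, 246).
R = 120 + 0.64 × (223 − 120) = 185.92 → 186
G = 224 + 0.64 × (233 − 224) = 229.76 → 230
B = 180 + 0.64 × (246 − 180) = 222.24 → 222

(186, 230, 222)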